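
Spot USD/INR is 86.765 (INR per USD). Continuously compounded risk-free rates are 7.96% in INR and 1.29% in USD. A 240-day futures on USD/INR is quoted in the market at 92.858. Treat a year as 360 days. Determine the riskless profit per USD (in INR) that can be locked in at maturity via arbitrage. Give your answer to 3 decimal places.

Fair futures: F* = S·e^(carry·T), with carry = (r_INR − r_USD) = 0.0796 − 0.0129 = 0.0667
F* = 86.765 · e^(0.0667 × 240/360) = 86.765 · e^0.044467 = 86.765 × 1.045470 = 90.7102
Market 92.858 > fair 90.7102: forward overpriced → cash-and-carry (buy spot, short the forward).
At maturity, profit = |F_mkt − F*| = |92.858 − 90.7102| = 2.148 per USD (in INR)

2.148 per USD (in INR)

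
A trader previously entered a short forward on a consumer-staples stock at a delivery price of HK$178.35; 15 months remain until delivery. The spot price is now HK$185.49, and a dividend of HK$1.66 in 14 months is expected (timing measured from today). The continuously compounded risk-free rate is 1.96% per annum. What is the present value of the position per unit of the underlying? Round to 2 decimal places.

-HK$9.83

PV(remaining dividends) I = 1.66·e^(−0.0196·14/12) = 1.6225
Current forward F = (S − I)·e^(rT) = (185.49 − 1.6225)·e^(0.0196·15/12) = 183.8675 × 1.024803 = 188.4280
Value (long) = (F − K)·e^(−rT) = (188.4280 − 178.35) × 0.975798 = 9.8341
Short position value = −(long value) = -HK$9.83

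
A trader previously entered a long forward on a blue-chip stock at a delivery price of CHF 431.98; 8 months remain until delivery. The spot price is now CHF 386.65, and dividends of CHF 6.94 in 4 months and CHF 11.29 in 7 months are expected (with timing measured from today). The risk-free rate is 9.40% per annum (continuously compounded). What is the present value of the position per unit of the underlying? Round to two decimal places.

PV(remaining dividends) I = 6.94·e^(−0.0940·4/12) + 11.29·e^(−0.0940·7/12) = 17.4135
Current forward F = (S − I)·e^(rT) = (386.65 − 17.4135)·e^(0.0940·8/12) = 369.2365 × 1.064672 = 393.1158
Value (long) = (F − K)·e^(−rT) = (393.1158 − 431.98) × 0.939257 = -36.5035
Value = -CHF 36.50

-CHF 36.50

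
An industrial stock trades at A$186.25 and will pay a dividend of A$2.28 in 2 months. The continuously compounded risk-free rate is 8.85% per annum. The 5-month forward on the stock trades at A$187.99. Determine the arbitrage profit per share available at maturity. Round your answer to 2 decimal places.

A$2.93 per share

PV(dividends) I = 2.28·e^(−0.0885·2/12) = 2.2466
Fair forward F* = (S − I)·e^(rT) = (186.25 − 2.2466)·e^0.036875 = 184.0034 × 1.037563 = 190.9151
Market A$187.99 < fair 190.9151: forward underpriced → reverse cash-and-carry (short the stock, invest proceeds at r, pay the dividends, go long the forward).
Profit at T = |F_mkt − F*| = |187.99 − 190.9151| = A$2.93 per share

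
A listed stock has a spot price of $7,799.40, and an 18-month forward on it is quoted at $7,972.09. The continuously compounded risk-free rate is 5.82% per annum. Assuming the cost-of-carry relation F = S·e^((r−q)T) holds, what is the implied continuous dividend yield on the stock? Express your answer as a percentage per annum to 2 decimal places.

4.36%

From F = S·e^((r−q)T): (r − q) = ln(F/S)/T
ln(7972.09/7799.40) = ln(1.022141) = 0.021899
(r − q) = 0.021899 / (18/12) = 0.014599
q = r − ln(F/S)/T = 0.0582 − 0.014599 = 0.043601
q = 4.36%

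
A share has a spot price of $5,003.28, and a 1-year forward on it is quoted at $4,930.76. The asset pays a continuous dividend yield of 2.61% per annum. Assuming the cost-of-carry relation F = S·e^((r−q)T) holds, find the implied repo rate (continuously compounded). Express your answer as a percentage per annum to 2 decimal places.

From F = S·e^((r−q)T): (r − q) = ln(F/S)/T
ln(4930.76/5003.28) = ln(0.985506) = -0.014600
(r − q) = -0.014600 / (1) = -0.014600
r = ln(F/S)/T + q = -0.014600 + 0.0261 = 0.011500
r = 1.15%

1.15%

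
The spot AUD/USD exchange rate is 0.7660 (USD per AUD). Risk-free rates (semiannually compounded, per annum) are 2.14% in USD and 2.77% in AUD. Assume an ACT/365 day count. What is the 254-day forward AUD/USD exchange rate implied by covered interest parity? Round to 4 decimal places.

0.7627

By covered interest parity, F = S · (1+r_USD/2)^(2T) / (1+r_AUD/2)^(2T)
= 0.7660 × 1.014923 / 1.019328 = 0.7660 × 0.995679
F = 0.7627 USD per AUD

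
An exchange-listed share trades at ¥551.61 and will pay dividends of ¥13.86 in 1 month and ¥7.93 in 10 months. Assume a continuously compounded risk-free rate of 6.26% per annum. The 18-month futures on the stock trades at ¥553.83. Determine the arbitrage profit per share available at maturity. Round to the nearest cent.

¥28.67 per share

PV(dividends) I = 13.86·e^(−0.0626·1/12) + 7.93·e^(−0.0626·10/12) = 21.3148
Fair futures F* = (S − I)·e^(rT) = (551.61 − 21.3148)·e^0.093900 = 530.2952 × 1.098450 = 582.5028
Market ¥553.83 < fair 582.5028: forward underpriced → reverse cash-and-carry (short the stock, invest proceeds at r, pay the dividends, go long the forward).
Profit at T = |F_mkt − F*| = |553.83 − 582.5028| = ¥28.67 per share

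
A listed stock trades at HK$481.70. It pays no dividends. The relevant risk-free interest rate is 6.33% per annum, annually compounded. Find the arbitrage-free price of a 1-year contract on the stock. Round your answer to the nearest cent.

HK$512.19

F = S · (1+r)^T
= 481.70 × 1.063300
F = HK$512.19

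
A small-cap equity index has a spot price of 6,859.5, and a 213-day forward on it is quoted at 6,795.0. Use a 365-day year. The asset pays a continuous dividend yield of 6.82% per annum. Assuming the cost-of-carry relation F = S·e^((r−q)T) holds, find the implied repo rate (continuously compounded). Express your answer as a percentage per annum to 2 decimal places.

From F = S·e^((r−q)T): (r − q) = ln(F/S)/T
ln(6795.0/6859.5) = ln(0.990597) = -0.009447
(r − q) = -0.009447 / (213/365) = -0.016189
r = ln(F/S)/T + q = -0.016189 + 0.0682 = 0.052011
r = 5.20%

5.20%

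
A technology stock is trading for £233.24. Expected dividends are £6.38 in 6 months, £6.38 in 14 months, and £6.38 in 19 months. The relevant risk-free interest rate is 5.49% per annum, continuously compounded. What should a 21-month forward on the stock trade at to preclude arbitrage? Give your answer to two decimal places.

PV(dividends) I = 6.38·e^(−0.0549·6/12) + 6.38·e^(−0.0549·14/12) + 6.38·e^(−0.0549·19/12)
I = 6.2073 + 5.9842 + 5.8488 = 18.0403
F = (S − I)·e^(rT) = (233.24 − 18.0403) · e^(0.0549·21/12)
= 215.1997 · e^0.096075 = 215.1997 × 1.100842 = £236.90

£236.90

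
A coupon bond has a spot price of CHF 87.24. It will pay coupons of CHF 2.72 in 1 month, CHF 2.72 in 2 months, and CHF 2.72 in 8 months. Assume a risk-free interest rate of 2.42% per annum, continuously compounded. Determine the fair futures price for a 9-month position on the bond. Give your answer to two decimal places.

CHF 80.59

PV(coupons) I = 2.72·e^(−0.0242·1/12) + 2.72·e^(−0.0242·2/12) + 2.72·e^(−0.0242·8/12)
I = 2.7145 + 2.7091 + 2.6765 = 8.1001
F = (S − I)·e^(rT) = (87.24 − 8.1001) · e^(0.0242·9/12)
= 79.1399 · e^0.018150 = 79.1399 × 1.018316 = CHF 80.59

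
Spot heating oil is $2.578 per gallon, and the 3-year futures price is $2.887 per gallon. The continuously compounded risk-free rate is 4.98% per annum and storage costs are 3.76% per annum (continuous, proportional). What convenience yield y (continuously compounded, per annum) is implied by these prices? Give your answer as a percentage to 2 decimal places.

4.97%

F = S·e^((r+u−y)T) ⇒ (r+u−y) = ln(F/S)/T
ln(2.887/2.578) = 0.113204; /T ⇒ 0.037735
y = r + u − ln(F/S)/T = 0.0498 + 0.0376 − 0.037735 = 0.049665
y = 4.97%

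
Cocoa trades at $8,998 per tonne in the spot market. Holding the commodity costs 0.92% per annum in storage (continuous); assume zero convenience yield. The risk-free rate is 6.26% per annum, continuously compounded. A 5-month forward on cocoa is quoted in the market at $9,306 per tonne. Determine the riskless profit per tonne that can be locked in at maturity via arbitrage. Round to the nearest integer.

Fair forward: F* = S·e^(carry·T), with carry = (r + u) = 0.0626 + 0.0092 = 0.0718
F* = 8998 · e^(0.0718 × 5/12) = 8998 · e^0.029917 = 8998 × 1.030369 = $9271.2603
Market $9306 > fair $9271.2603: forward overpriced → cash-and-carry (buy spot, short the forward).
At maturity, profit = |F_mkt − F*| = |9306 − 9271.2603| = $35 per tonne

$35 per tonne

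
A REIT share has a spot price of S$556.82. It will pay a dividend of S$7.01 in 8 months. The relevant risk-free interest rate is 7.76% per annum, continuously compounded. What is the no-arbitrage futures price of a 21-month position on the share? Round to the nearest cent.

PV(dividends) I = 7.01·e^(−0.0776·8/12)
I = 6.6566
F = (S − I)·e^(rT) = (556.82 − 6.6566) · e^(0.0776·21/12)
= 550.1634 · e^0.135800 = 550.1634 × 1.145453 = S$630.19

S$630.19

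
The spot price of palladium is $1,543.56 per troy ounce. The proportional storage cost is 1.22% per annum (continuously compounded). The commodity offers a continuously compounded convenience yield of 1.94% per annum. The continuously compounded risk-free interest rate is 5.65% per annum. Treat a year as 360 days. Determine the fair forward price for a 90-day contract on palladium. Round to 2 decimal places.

$1,562.70 per troy ounce

Net carry = r + u − y = 0.0565 + 0.0122 − 0.0194 = 0.0493
F = S·e^((r+u−y)T) = 1543.56 · e^(0.0493 × 90/360) = 1543.56 · e^0.01232500
= 1543.56 × 1.01240127 = $1,562.70 per troy ounce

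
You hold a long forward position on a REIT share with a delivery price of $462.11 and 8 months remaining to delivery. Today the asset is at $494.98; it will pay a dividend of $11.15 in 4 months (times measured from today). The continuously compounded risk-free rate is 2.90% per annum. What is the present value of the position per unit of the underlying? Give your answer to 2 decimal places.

PV(remaining dividends) I = 11.15·e^(−0.0290·4/12) = 11.0427
Current forward F = (S − I)·e^(rT) = (494.98 − 11.0427)·e^(0.0290·8/12) = 483.9373 × 1.019521 = 493.3842
Value (long) = (F − K)·e^(−rT) = (493.3842 − 462.11) × 0.980852 = 30.6754
Value = $30.68

$30.68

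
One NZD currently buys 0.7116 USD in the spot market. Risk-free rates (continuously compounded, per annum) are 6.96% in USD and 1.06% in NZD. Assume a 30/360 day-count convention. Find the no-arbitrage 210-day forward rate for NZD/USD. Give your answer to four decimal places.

F = S·e^((r_USD − r_NZD)T) = 0.7116 · e^((0.0696 − 0.0106) × 210/360)
= 0.7116 · e^0.034417 = 0.7116 × 1.035016
F = 0.7365 USD per NZD

0.7365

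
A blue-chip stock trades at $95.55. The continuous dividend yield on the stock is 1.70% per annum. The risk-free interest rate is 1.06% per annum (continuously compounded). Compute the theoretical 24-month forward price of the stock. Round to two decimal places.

$94.33

F = S·e^((r − q)T) = 95.55 · e^((0.0106 − 0.0170) × 24/12)
= 95.55 · e^-0.012800 = 95.55 × 0.987282
F = $94.33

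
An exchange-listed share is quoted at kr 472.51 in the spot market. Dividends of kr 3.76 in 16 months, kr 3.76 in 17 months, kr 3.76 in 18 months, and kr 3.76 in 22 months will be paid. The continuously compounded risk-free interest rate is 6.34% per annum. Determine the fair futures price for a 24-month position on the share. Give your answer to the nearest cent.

PV(dividends) I = 3.76·e^(−0.0634·16/12) + 3.76·e^(−0.0634·17/12) + 3.76·e^(−0.0634·18/12) + 3.76·e^(−0.0634·22/12)
I = 3.4552 + 3.4370 + 3.4189 + 3.3474 = 13.6585
F = (S − I)·e^(rT) = (472.51 − 13.6585) · e^(0.0634·24/12)
= 458.8515 · e^0.126800 = 458.8515 × 1.135190 = kr 520.88

kr 520.88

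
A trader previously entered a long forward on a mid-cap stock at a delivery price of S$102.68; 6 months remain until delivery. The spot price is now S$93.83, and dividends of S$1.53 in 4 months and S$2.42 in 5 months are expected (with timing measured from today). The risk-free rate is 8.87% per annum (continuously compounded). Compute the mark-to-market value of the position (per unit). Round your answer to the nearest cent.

PV(remaining dividends) I = 1.53·e^(−0.0887·4/12) + 2.42·e^(−0.0887·5/12) = 3.8176
Current forward F = (S − I)·e^(rT) = (93.83 − 3.8176)·e^(0.0887·6/12) = 90.0124 × 1.045348 = 94.0943
Value (long) = (F − K)·e^(−rT) = (94.0943 − 102.68) × 0.956619 = -8.2132
Value = -S$8.21

-S$8.21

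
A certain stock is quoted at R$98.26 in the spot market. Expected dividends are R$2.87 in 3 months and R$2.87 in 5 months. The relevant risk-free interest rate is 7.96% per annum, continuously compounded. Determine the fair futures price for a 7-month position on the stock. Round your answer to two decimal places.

R$97.07

PV(dividends) I = 2.87·e^(−0.0796·3/12) + 2.87·e^(−0.0796·5/12)
I = 2.8135 + 2.7764 = 5.5899
F = (S − I)·e^(rT) = (98.26 − 5.5899) · e^(0.0796·7/12)
= 92.6701 · e^0.046433 = 92.6701 × 1.047528 = R$97.07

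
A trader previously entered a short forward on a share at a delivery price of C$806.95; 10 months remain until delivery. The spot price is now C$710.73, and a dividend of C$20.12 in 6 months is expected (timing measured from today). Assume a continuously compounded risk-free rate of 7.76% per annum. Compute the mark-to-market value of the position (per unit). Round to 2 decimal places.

C$65.04

PV(remaining dividends) I = 20.12·e^(−0.0776·6/12) = 19.3543
Current forward F = (S − I)·e^(rT) = (710.73 − 19.3543)·e^(0.0776·10/12) = 691.3757 × 1.066803 = 737.5617
Value (long) = (F − K)·e^(−rT) = (737.5617 − 806.95) × 0.937380 = -65.0432
Short position value = −(long value) = C$65.04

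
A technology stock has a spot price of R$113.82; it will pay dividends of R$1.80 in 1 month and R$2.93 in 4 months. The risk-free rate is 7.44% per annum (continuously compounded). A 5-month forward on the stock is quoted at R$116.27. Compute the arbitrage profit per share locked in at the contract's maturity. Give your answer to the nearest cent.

PV(dividends) I = 1.80·e^(−0.0744·1/12) + 2.93·e^(−0.0744·4/12) = 4.6471
Fair forward F* = (S − I)·e^(rT) = (113.82 − 4.6471)·e^0.031000 = 109.1729 × 1.031486 = 112.6103
Market R$116.27 > fair 112.6103: forward overpriced → cash-and-carry (borrow at r, buy the stock and collect the dividends, short the forward).
Profit at T = |F_mkt − F*| = |116.27 − 112.6103| = R$3.66 per share

R$3.66 per share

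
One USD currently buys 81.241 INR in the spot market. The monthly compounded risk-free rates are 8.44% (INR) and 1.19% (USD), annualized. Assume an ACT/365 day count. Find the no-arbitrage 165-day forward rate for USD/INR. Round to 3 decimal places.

83.937

By covered interest parity, F = S · (1+r_INR/12)^(12T) / (1+r_USD/12)^(12T)
= 81.241 × 1.038752 / 1.005391 = 81.241 × 1.033182
F = 83.937 INR per USD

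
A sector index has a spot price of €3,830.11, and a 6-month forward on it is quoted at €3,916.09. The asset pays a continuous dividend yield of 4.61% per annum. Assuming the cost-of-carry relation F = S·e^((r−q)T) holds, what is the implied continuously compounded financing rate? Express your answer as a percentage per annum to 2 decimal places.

9.05%

From F = S·e^((r−q)T): (r − q) = ln(F/S)/T
ln(3916.09/3830.11) = ln(1.022448) = 0.022200
(r − q) = 0.022200 / (6/12) = 0.044400
r = ln(F/S)/T + q = 0.044400 + 0.0461 = 0.090500
r = 9.05%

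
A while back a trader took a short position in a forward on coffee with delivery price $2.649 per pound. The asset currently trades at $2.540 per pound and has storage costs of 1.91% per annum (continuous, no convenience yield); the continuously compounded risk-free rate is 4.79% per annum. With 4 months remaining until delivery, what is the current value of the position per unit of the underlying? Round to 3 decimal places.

Current fair forward for the remaining 4 months: F = S·e^((r + u)·T), (r + u) = 0.0479 + 0.0191 = 0.0670
F = 2.540 · e^(0.0670 × 4/12) = 2.540 × 1.022585 = 2.5974
Value of long forward = (F − K)·e^(−rT) = (2.5974 − 2.649) · e^(−0.0479·4/12)
= -0.0516 × 0.984160 = -0.051
Short position value = −(long value) = $0.051

$0.051 per pound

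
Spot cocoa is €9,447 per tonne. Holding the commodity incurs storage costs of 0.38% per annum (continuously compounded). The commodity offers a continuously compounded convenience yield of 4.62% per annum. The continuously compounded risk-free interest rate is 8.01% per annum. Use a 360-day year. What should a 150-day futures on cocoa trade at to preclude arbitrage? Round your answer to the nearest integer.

Net carry = r + u − y = 0.0801 + 0.0038 − 0.0462 = 0.0377
F = S·e^((r+u−y)T) = 9447 · e^(0.0377 × 150/360) = 9447 · e^0.015708
= 9447 × 1.015832 = €9,597 per tonne

€9,597 per tonne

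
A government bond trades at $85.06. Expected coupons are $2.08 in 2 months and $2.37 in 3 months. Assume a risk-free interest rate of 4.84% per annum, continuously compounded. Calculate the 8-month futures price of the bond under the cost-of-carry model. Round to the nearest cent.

PV(coupons) I = 2.08·e^(−0.0484·2/12) + 2.37·e^(−0.0484·3/12)
I = 2.0633 + 2.3415 = 4.4048
F = (S − I)·e^(rT) = (85.06 − 4.4048) · e^(0.0484·8/12)
= 80.6552 · e^0.032267 = 80.6552 × 1.032793 = $83.30

$83.30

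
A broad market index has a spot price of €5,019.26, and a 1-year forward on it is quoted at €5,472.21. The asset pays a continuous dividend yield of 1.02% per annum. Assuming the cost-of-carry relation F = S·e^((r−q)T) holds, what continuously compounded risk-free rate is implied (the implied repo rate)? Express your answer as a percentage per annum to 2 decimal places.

9.66%

From F = S·e^((r−q)T): (r − q) = ln(F/S)/T
ln(5472.21/5019.26) = ln(1.090242) = 0.086400
(r − q) = 0.086400 / (1) = 0.086400
r = ln(F/S)/T + q = 0.086400 + 0.0102 = 0.096600
r = 9.66%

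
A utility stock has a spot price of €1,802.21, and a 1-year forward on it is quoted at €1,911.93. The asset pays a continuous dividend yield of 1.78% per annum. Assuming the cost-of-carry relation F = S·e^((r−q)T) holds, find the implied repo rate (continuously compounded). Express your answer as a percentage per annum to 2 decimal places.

From F = S·e^((r−q)T): (r − q) = ln(F/S)/T
ln(1911.93/1802.21) = ln(1.060881) = 0.059100
(r − q) = 0.059100 / (1) = 0.059100
r = ln(F/S)/T + q = 0.059100 + 0.0178 = 0.076900
r = 7.69%

7.69%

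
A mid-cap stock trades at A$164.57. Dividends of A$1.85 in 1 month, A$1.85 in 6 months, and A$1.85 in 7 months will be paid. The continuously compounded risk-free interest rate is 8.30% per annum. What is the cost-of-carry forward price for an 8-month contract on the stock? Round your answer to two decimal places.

PV(dividends) I = 1.85·e^(−0.0830·1/12) + 1.85·e^(−0.0830·6/12) + 1.85·e^(−0.0830·7/12)
I = 1.8372 + 1.7748 + 1.7626 = 5.3746
F = (S − I)·e^(rT) = (164.57 − 5.3746) · e^(0.0830·8/12)
= 159.1954 · e^0.055333 = 159.1954 × 1.056893 = A$168.25

A$168.25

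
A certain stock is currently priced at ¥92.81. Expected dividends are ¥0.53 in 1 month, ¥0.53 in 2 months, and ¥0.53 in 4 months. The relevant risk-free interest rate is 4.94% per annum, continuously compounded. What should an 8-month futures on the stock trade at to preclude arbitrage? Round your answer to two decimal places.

PV(dividends) I = 0.53·e^(−0.0494·1/12) + 0.53·e^(−0.0494·2/12) + 0.53·e^(−0.0494·4/12)
I = 0.5278 + 0.5257 + 0.5213 = 1.5748
F = (S − I)·e^(rT) = (92.81 − 1.5748) · e^(0.0494·8/12)
= 91.2352 · e^0.032933 = 91.2352 × 1.033481 = ¥94.29

¥94.29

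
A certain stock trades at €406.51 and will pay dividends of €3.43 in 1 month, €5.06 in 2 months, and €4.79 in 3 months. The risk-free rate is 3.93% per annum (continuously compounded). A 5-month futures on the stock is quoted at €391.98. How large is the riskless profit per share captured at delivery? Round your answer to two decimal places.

€7.83 per share

PV(dividends) I = 3.43·e^(−0.0393·1/12) + 5.06·e^(−0.0393·2/12) + 4.79·e^(−0.0393·3/12) = 13.1889
Fair futures F* = (S − I)·e^(rT) = (406.51 − 13.1889)·e^0.016375 = 393.3211 × 1.016510 = 399.8148
Market €391.98 < fair 399.8148: forward underpriced → reverse cash-and-carry (short the stock, invest proceeds at r, pay the dividends, go long the forward).
Profit at T = |F_mkt − F*| = |391.98 − 399.8148| = €7.83 per share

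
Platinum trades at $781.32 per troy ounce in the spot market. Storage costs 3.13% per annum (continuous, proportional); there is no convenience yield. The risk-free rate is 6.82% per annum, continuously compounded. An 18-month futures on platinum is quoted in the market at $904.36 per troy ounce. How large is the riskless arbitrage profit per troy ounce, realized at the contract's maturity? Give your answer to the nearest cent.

Fair futures: F* = S·e^(carry·T), with carry = (r + u) = 0.0682 + 0.0313 = 0.0995
F* = 781.32 · e^(0.0995 × 18/12) = 781.32 · e^0.149250 = 781.32 × 1.160963 = $907.0836
Market $904.36 < fair $907.0836: forward underpriced → reverse cash-and-carry (short spot, go long the forward).
At maturity, profit = |F_mkt − F*| = |904.36 − 907.0836| = $2.72 per troy ounce

$2.72 per troy ounce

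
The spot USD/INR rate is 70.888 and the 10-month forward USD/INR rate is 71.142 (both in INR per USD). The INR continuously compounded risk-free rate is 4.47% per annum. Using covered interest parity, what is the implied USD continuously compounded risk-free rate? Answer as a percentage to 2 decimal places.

F = S·e^((r_INR − r_USD)T) ⇒ r_USD = r_INR − ln(F/S)/T
ln(71.142/70.888) = 0.003577; /(10/12) = 0.004292
r_USD = 0.0447 − 0.004292 = 0.040408
r_USD = 4.04%

4.04%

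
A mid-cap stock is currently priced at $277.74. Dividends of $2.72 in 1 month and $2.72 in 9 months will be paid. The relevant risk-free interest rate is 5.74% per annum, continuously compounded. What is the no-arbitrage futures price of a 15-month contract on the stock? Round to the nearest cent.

$292.69

PV(dividends) I = 2.72·e^(−0.0574·1/12) + 2.72·e^(−0.0574·9/12)
I = 2.7070 + 2.6054 = 5.3124
F = (S − I)·e^(rT) = (277.74 − 5.3124) · e^(0.0574·15/12)
= 272.4276 · e^0.071750 = 272.4276 × 1.074387 = $292.69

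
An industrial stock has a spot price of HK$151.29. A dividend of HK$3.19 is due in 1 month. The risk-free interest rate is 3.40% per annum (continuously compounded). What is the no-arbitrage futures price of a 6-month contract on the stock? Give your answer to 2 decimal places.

HK$150.65

PV(dividends) I = 3.19·e^(−0.0340·1/12)
I = 3.1810
F = (S − I)·e^(rT) = (151.29 − 3.1810) · e^(0.0340·6/12)
= 148.1090 · e^0.017000 = 148.1090 × 1.017145 = HK$150.65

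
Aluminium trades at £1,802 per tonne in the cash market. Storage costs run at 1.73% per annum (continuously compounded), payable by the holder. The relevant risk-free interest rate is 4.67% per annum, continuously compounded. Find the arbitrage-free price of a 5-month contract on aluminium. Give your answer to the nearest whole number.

Net carry = r + u − y = 0.0467 + 0.0173 − 0.0000 = 0.0640
F = S·e^((r+u−y)T) = 1802 · e^(0.0640 × 5/12) = 1802 · e^0.026667
= 1802 × 1.027026 = £1,851 per tonne

£1,851 per tonne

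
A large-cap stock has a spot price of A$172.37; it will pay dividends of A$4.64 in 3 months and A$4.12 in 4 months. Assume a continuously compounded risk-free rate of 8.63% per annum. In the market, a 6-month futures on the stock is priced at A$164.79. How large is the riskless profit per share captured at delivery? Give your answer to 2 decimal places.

PV(dividends) I = 4.64·e^(−0.0863·3/12) + 4.12·e^(−0.0863·4/12) = 8.5441
Fair futures F* = (S − I)·e^(rT) = (172.37 − 8.5441)·e^0.043150 = 163.8259 × 1.044094 = 171.0496
Market A$164.79 < fair 171.0496: forward underpriced → reverse cash-and-carry (short the stock, invest proceeds at r, pay the dividends, go long the forward).
Profit at T = |F_mkt − F*| = |164.79 − 171.0496| = A$6.26 per share

A$6.26 per share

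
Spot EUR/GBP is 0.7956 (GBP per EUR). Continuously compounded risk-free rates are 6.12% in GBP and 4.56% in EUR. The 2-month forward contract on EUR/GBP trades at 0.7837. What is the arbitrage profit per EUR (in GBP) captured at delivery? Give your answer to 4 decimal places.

0.0140 per EUR (in GBP)

Fair forward: F* = S·e^(carry·T), with carry = (r_GBP − r_EUR) = 0.0612 − 0.0456 = 0.0156
F* = 0.7956 · e^(0.0156 × 2/12) = 0.7956 · e^0.002600 = 0.7956 × 1.002603 = 0.7977
Market 0.7837 < fair 0.7977: forward underpriced → reverse cash-and-carry (short spot, go long the forward).
At maturity, profit = |F_mkt − F*| = |0.7837 − 0.7977| = 0.0140 per EUR (in GBP)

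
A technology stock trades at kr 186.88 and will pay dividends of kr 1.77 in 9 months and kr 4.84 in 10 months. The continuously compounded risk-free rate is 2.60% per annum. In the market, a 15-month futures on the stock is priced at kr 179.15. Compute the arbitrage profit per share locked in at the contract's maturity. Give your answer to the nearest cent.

kr 7.22 per share

PV(dividends) I = 1.77·e^(−0.0260·9/12) + 4.84·e^(−0.0260·10/12) = 6.4721
Fair futures F* = (S − I)·e^(rT) = (186.88 − 6.4721)·e^0.032500 = 180.4079 × 1.033034 = 186.3675
Market kr 179.15 < fair 186.3675: forward underpriced → reverse cash-and-carry (short the stock, invest proceeds at r, pay the dividends, go long the forward).
Profit at T = |F_mkt − F*| = |179.15 − 186.3675| = kr 7.22 per share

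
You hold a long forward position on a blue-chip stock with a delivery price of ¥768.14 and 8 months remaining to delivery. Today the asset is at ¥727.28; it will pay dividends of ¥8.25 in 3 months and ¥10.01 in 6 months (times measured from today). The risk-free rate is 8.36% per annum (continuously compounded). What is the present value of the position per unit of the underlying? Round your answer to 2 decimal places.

-¥16.90

PV(remaining dividends) I = 8.25·e^(−0.0836·3/12) + 10.01·e^(−0.0836·6/12) = 17.6796
Current forward F = (S − I)·e^(rT) = (727.28 − 17.6796)·e^(0.0836·8/12) = 709.6004 × 1.057316 = 750.2719
Value (long) = (F − K)·e^(−rT) = (750.2719 − 768.14) × 0.945791 = -16.8995
Value = -¥16.90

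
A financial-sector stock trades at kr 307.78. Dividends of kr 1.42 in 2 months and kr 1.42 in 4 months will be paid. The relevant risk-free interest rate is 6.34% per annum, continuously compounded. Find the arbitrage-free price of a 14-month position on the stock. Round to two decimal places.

kr 328.40

PV(dividends) I = 1.42·e^(−0.0634·2/12) + 1.42·e^(−0.0634·4/12)
I = 1.4051 + 1.3903 = 2.7954
F = (S − I)·e^(rT) = (307.78 − 2.7954) · e^(0.0634·14/12)
= 304.9846 · e^0.073967 = 304.9846 × 1.076771 = kr 328.40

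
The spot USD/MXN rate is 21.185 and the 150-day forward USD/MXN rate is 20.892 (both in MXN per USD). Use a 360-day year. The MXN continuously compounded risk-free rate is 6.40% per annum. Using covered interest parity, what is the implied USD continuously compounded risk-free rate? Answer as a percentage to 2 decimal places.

9.74%

F = S·e^((r_MXN − r_USD)T) ⇒ r_USD = r_MXN − ln(F/S)/T
ln(20.892/21.185) = -0.013927; /(150/360) = -0.033425
r_USD = 0.0640 + 0.033425 = 0.097425
r_USD = 9.74%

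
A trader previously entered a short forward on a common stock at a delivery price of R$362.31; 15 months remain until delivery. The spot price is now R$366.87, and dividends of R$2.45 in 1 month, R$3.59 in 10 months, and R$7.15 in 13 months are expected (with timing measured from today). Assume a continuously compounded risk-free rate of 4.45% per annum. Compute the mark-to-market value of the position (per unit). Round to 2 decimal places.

-R$11.45

PV(remaining dividends) I = 2.45·e^(−0.0445·1/12) + 3.59·e^(−0.0445·10/12) + 7.15·e^(−0.0445·13/12) = 12.7137
Current forward F = (S − I)·e^(rT) = (366.87 − 12.7137)·e^(0.0445·15/12) = 354.1563 × 1.057201 = 374.4144
Value (long) = (F − K)·e^(−rT) = (374.4144 − 362.31) × 0.945894 = 11.4495
Short position value = −(long value) = -R$11.45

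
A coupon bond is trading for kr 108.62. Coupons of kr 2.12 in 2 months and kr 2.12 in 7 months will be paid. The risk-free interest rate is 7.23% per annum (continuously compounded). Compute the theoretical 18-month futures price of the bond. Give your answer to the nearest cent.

PV(coupons) I = 2.12·e^(−0.0723·2/12) + 2.12·e^(−0.0723·7/12)
I = 2.0946 + 2.0324 = 4.1270
F = (S − I)·e^(rT) = (108.62 − 4.1270) · e^(0.0723·18/12)
= 104.4930 · e^0.108450 = 104.4930 × 1.114549 = kr 116.46

kr 116.46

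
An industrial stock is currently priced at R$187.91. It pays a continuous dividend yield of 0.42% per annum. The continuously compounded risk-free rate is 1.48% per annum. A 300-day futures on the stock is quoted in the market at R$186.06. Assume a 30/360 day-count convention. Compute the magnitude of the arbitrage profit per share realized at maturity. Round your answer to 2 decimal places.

R$3.52 per share

Fair futures: F* = S·e^(carry·T), with carry = (r − q) = 0.0148 − 0.0042 = 0.0106
F* = 187.91 · e^(0.0106 × 300/360) = 187.91 · e^0.008833 = 187.91 × 1.008872 = R$189.5771
Market R$186.06 < fair R$189.5771: forward underpriced → reverse cash-and-carry (short spot, go long the forward).
At maturity, profit = |F_mkt − F*| = |186.06 − 189.5771| = R$3.52 per share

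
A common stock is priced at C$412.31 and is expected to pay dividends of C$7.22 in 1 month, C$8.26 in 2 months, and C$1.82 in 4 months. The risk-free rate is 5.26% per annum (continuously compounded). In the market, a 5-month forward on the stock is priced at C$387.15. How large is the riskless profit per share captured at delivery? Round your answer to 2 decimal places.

C$16.75 per share

PV(dividends) I = 7.22·e^(−0.0526·1/12) + 8.26·e^(−0.0526·2/12) + 1.82·e^(−0.0526·4/12) = 17.1647
Fair forward F* = (S − I)·e^(rT) = (412.31 − 17.1647)·e^0.021917 = 395.1453 × 1.022159 = 403.9013
Market C$387.15 < fair 403.9013: forward underpriced → reverse cash-and-carry (short the stock, invest proceeds at r, pay the dividends, go long the forward).
Profit at T = |F_mkt − F*| = |387.15 − 403.9013| = C$16.75 per share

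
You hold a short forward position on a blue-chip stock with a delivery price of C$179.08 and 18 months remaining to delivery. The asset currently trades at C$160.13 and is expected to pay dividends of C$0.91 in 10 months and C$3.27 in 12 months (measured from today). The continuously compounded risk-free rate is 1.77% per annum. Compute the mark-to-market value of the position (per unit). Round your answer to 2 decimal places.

C$18.37

PV(remaining dividends) I = 0.91·e^(−0.0177·10/12) + 3.27·e^(−0.0177·12/12) = 4.1093
Current forward F = (S − I)·e^(rT) = (160.13 − 4.1093)·e^(0.0177·18/12) = 156.0207 × 1.026906 = 160.2186
Value (long) = (F − K)·e^(−rT) = (160.2186 − 179.08) × 0.973799 = -18.3672
Short position value = −(long value) = C$18.37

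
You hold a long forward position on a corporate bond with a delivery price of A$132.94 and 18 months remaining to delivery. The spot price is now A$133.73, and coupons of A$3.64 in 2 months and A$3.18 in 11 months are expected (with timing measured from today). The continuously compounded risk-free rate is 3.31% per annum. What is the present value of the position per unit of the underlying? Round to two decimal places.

A$0.52

PV(remaining coupons) I = 3.64·e^(−0.0331·2/12) + 3.18·e^(−0.0331·11/12) = 6.7049
Current forward F = (S − I)·e^(rT) = (133.73 − 6.7049)·e^(0.0331·18/12) = 127.0251 × 1.050903 = 133.4911
Value (long) = (F − K)·e^(−rT) = (133.4911 − 132.94) × 0.951562 = 0.5244
Value = A$0.52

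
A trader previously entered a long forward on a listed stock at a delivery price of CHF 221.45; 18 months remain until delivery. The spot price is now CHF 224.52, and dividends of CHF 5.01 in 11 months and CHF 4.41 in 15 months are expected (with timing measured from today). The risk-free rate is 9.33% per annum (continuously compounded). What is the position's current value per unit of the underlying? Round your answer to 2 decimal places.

PV(remaining dividends) I = 5.01·e^(−0.0933·11/12) + 4.41·e^(−0.0933·15/12) = 8.5239
Current forward F = (S − I)·e^(rT) = (224.52 − 8.5239)·e^(0.0933·18/12) = 215.9961 × 1.150216 = 248.4422
Value (long) = (F − K)·e^(−rT) = (248.4422 − 221.45) × 0.869402 = 23.4671
Value = CHF 23.47

CHF 23.47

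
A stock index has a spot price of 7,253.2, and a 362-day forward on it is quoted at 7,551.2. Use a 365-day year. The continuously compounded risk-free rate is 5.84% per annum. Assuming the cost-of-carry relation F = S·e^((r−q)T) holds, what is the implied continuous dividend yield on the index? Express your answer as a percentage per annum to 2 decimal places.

From F = S·e^((r−q)T): (r − q) = ln(F/S)/T
ln(7551.2/7253.2) = ln(1.041085) = 0.040263
(r − q) = 0.040263 / (362/365) = 0.040597
q = r − ln(F/S)/T = 0.0584 − 0.040597 = 0.017803
q = 1.78%

1.78%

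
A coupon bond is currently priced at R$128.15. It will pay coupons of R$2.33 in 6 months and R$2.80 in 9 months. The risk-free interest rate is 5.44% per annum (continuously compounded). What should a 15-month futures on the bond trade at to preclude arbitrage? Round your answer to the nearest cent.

R$131.86

PV(coupons) I = 2.33·e^(−0.0544·6/12) + 2.80·e^(−0.0544·9/12)
I = 2.2675 + 2.6881 = 4.9556
F = (S − I)·e^(rT) = (128.15 − 4.9556) · e^(0.0544·15/12)
= 123.1944 · e^0.068000 = 123.1944 × 1.070365 = R$131.86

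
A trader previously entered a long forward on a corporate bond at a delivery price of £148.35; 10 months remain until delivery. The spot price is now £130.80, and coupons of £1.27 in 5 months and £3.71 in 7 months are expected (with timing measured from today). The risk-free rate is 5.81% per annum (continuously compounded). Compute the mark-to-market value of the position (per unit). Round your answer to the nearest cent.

-£15.36

PV(remaining coupons) I = 1.27·e^(−0.0581·5/12) + 3.71·e^(−0.0581·7/12) = 4.8260
Current forward F = (S − I)·e^(rT) = (130.80 − 4.8260)·e^(0.0581·10/12) = 125.9740 × 1.049608 = 132.2233
Value (long) = (F − K)·e^(−rT) = (132.2233 − 148.35) × 0.952737 = -15.3645
Value = -£15.36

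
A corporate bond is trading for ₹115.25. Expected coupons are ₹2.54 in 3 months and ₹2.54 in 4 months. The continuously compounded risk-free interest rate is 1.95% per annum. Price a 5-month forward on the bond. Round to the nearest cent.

₹111.10

PV(coupons) I = 2.54·e^(−0.0195·3/12) + 2.54·e^(−0.0195·4/12)
I = 2.5276 + 2.5235 = 5.0511
F = (S − I)·e^(rT) = (115.25 − 5.0511) · e^(0.0195·5/12)
= 110.1989 · e^0.008125 = 110.1989 × 1.008158 = ₹111.10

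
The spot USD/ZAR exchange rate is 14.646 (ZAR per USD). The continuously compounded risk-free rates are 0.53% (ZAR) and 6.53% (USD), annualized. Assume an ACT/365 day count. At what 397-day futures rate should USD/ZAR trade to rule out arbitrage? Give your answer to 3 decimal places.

F = S·e^((r_ZAR − r_USD)T) = 14.646 · e^((0.0053 − 0.0653) × 397/365)
= 14.646 · e^-0.065260 = 14.646 × 0.936824
F = 13.721 ZAR per USD

13.721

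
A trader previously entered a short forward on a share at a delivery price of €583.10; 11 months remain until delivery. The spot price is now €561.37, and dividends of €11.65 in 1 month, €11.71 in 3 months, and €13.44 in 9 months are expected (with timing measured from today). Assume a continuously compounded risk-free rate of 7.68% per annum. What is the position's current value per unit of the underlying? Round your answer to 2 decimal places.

€17.84

PV(remaining dividends) I = 11.65·e^(−0.0768·1/12) + 11.71·e^(−0.0768·3/12) + 13.44·e^(−0.0768·9/12) = 35.7507
Current forward F = (S − I)·e^(rT) = (561.37 − 35.7507)·e^(0.0768·11/12) = 525.6193 × 1.072937 = 563.9564
Value (long) = (F − K)·e^(−rT) = (563.9564 − 583.10) × 0.932021 = -17.8422
Short position value = −(long value) = €17.84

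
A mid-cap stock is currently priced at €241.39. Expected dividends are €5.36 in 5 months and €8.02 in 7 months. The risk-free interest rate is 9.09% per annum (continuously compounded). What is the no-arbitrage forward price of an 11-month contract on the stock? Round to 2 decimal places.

€248.49

PV(dividends) I = 5.36·e^(−0.0909·5/12) + 8.02·e^(−0.0909·7/12)
I = 5.1608 + 7.6058 = 12.7666
F = (S − I)·e^(rT) = (241.39 − 12.7666) · e^(0.0909·11/12)
= 228.6234 · e^0.083325 = 228.6234 × 1.086895 = €248.49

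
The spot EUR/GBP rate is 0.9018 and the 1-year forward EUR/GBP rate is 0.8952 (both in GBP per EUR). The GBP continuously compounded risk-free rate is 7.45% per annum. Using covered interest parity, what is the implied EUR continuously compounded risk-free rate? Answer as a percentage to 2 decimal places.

F = S·e^((r_GBP − r_EUR)T) ⇒ r_EUR = r_GBP − ln(F/S)/T
ln(0.8952/0.9018) = -0.007346; /(1) = -0.007346
r_EUR = 0.0745 + 0.007346 = 0.081846
r_EUR = 8.18%

8.18%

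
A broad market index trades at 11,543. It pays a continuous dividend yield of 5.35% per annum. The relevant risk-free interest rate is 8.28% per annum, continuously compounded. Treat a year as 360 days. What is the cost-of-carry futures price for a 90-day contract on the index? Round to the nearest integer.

11,628

F = S·e^((r − q)T) = 11543 · e^((0.0828 − 0.0535) × 90/360)
= 11543 · e^0.007325 = 11543 × 1.007352
F = 11,628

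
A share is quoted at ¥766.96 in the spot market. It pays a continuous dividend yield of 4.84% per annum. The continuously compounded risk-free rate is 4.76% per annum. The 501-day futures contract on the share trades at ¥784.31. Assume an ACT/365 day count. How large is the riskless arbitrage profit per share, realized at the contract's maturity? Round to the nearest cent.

Fair futures: F* = S·e^(carry·T), with carry = (r − q) = 0.0476 − 0.0484 = -0.0008
F* = 766.96 · e^(-0.0008 × 501/365) = 766.96 · e^-0.001098 = 766.96 × 0.998903 = ¥766.1186
Market ¥784.31 > fair ¥766.1186: forward overpriced → cash-and-carry (buy spot, short the forward).
At maturity, profit = |F_mkt − F*| = |784.31 − 766.1186| = ¥18.19 per share

¥18.19 per share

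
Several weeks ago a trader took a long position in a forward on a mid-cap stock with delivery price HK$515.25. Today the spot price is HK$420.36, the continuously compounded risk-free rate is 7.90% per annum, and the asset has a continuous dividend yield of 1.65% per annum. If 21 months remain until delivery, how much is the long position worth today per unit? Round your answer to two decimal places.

-HK$40.33

Current fair forward for the remaining 21 months: F = S·e^((r − q)·T), (r − q) = 0.0790 − 0.0165 = 0.0625
F = 420.36 · e^(0.0625 × 21/12) = 420.36 × 1.115581 = 468.9456
Value of long forward = (F − K)·e^(−rT) = (468.9456 − 515.25) · e^(−0.0790·21/12)
= -46.3044 × 0.870881 = -40.33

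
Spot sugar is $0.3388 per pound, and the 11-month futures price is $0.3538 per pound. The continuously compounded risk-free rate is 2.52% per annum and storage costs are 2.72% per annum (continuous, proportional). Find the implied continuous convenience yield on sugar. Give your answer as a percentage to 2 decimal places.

F = S·e^((r+u−y)T) ⇒ (r+u−y) = ln(F/S)/T
ln(0.3538/0.3388) = 0.043322; /T ⇒ 0.047260
y = r + u − ln(F/S)/T = 0.0252 + 0.0272 − 0.047260 = 0.005140
y = 0.51%

0.51%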